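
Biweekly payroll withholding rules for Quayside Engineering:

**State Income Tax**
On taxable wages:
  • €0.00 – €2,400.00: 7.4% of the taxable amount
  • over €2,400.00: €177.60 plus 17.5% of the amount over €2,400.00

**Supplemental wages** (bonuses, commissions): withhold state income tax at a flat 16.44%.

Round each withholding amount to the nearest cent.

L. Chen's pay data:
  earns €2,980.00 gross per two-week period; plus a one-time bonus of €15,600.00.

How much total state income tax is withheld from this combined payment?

€2,843.74

State Income Tax: taxable = €2,980.00
  €177.60 + 17.5% × (€2,980.00 − €2,400.00) = €177.60 + 17.5% × €580.00 = €279.10
Supplemental (16.44% flat on bonus): 16.44% × €15,600.00 = €2,564.64
Total state income tax: €279.10 + €2,564.64 = €2,843.74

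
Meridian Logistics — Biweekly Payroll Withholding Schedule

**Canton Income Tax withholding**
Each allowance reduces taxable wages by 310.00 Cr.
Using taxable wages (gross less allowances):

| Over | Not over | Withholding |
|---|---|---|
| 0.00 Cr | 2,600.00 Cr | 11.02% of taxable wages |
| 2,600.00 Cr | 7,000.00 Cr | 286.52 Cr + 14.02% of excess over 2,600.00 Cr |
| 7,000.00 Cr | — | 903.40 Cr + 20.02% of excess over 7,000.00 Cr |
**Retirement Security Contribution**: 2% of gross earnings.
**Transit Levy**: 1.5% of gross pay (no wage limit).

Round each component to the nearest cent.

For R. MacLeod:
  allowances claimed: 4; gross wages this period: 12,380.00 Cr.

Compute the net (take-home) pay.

Canton Income Tax: taxable = 12,380.00 Cr − 4×310.00 Cr = 11,140.00 Cr
  903.40 Cr + 20.02% × (11,140.00 Cr − 7,000.00 Cr) = 903.40 Cr + 20.02% × 4,140.00 Cr = 1,732.23 Cr
Retirement Security Contribution: 2% × 12,380.00 Cr = 247.60 Cr
Transit Levy: 1.5% × 12,380.00 Cr = 185.70 Cr
Total withheld: 1,732.23 Cr + 247.60 Cr + 185.70 Cr = 2,165.53 Cr
Net pay: 12,380.00 Cr − 2,165.53 Cr = 10,214.47 Cr

10,214.47 Cr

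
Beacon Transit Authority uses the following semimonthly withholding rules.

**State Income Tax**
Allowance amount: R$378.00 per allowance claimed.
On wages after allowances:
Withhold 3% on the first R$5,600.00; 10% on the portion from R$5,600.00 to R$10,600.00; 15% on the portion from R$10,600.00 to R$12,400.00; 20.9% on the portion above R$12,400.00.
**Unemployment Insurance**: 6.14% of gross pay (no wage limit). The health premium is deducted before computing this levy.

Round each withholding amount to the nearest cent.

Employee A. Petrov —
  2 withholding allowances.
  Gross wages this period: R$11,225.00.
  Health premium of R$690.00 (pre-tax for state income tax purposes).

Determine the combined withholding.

State Income Tax: taxable = R$11,225.00 − R$690.00 − 2×R$378.00 = R$9,779.00
  R$168.00 + 10% × (R$9,779.00 − R$5,600.00) = R$168.00 + 10% × R$4,179.00 = R$585.90
Unemployment Insurance: 6.14% × R$10,535.00 = R$646.85
Total: R$585.90 + R$646.85 = R$1,232.75

R$1,232.75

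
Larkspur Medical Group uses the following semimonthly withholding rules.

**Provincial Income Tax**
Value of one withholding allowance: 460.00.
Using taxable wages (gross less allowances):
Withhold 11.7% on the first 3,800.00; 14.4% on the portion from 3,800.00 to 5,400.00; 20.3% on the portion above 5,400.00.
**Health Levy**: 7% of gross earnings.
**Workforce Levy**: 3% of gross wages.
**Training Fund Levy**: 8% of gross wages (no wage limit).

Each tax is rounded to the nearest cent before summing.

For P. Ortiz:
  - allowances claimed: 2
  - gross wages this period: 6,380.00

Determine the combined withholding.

Provincial Income Tax: taxable = 6,380.00 − 2×460.00 = 5,460.00
  675.00 + 20.3% × (5,460.00 − 5,400.00) = 675.00 + 20.3% × 60.00 = 687.18
Health Levy: 7% × 6,380.00 = 446.60
Workforce Levy: 3% × 6,380.00 = 191.40
Training Fund Levy: 8% × 6,380.00 = 510.40
Total: 687.18 + 446.60 + 191.40 + 510.40 = 1,835.58

1,835.58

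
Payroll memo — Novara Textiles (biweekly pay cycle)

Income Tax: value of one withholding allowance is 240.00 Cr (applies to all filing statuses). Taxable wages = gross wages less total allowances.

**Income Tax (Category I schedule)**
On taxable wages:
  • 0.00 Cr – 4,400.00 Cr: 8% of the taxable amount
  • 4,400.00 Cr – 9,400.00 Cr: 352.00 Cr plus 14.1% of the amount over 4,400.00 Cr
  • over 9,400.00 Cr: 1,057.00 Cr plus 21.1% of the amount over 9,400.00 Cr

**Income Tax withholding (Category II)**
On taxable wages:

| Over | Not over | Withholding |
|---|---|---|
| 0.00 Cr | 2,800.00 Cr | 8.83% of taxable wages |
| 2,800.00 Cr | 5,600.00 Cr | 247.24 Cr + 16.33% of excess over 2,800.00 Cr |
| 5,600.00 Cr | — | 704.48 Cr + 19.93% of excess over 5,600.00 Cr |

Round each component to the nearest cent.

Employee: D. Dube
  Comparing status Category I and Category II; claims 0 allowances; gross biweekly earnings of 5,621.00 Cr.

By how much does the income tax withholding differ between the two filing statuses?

184.51 Cr

Income Tax (Category I): taxable = 5,621.00 Cr
  352.00 Cr + 14.1% × (5,621.00 Cr − 4,400.00 Cr) = 352.00 Cr + 14.1% × 1,221.00 Cr = 524.16 Cr
Income Tax (Category II): taxable = 5,621.00 Cr
  704.48 Cr + 19.93% × (5,621.00 Cr − 5,600.00 Cr) = 704.48 Cr + 19.93% × 21.00 Cr = 708.67 Cr
Difference: |524.16 Cr − 708.67 Cr| = 184.51 Cr (higher under Category II)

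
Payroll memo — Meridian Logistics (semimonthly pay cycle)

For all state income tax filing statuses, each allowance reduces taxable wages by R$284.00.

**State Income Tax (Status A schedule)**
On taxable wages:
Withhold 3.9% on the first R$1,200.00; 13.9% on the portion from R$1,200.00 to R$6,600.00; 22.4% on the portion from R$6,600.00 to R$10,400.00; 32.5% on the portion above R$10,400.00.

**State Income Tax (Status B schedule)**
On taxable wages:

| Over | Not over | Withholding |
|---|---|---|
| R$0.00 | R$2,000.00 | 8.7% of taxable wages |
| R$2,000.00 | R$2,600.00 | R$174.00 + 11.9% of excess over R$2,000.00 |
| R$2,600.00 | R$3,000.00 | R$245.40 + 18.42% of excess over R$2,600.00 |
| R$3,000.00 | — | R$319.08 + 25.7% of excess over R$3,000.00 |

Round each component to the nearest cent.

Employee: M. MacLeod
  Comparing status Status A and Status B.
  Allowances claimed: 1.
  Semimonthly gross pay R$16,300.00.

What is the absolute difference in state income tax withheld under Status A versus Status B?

State Income Tax (Status A): taxable = R$16,300.00 − 1×R$284.00 = R$16,016.00
  R$1,648.60 + 32.5% × (R$16,016.00 − R$10,400.00) = R$1,648.60 + 32.5% × R$5,616.00 = R$3,473.80
State Income Tax (Status B): taxable = R$16,300.00 − 1×R$284.00 = R$16,016.00
  R$319.08 + 25.7% × (R$16,016.00 − R$3,000.00) = R$319.08 + 25.7% × R$13,016.00 = R$3,664.19
Difference: |R$3,473.80 − R$3,664.19| = R$190.39 (higher under Status B)

R$190.39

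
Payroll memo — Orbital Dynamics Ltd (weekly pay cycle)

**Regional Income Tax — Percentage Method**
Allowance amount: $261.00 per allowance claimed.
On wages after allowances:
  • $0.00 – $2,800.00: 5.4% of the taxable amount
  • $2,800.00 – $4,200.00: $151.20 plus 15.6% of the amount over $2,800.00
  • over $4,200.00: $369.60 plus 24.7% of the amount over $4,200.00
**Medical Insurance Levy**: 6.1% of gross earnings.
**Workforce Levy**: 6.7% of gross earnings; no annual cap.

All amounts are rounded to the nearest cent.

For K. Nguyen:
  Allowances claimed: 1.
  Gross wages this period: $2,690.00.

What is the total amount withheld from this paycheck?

Regional Income Tax: taxable = $2,690.00 − 1×$261.00 = $2,429.00
  5.4% × $2,429.00 = $131.17
Medical Insurance Levy: 6.1% × $2,690.00 = $164.09
Workforce Levy: 6.7% × $2,690.00 = $180.23
Total: $131.17 + $164.09 + $180.23 = $475.49

$475.49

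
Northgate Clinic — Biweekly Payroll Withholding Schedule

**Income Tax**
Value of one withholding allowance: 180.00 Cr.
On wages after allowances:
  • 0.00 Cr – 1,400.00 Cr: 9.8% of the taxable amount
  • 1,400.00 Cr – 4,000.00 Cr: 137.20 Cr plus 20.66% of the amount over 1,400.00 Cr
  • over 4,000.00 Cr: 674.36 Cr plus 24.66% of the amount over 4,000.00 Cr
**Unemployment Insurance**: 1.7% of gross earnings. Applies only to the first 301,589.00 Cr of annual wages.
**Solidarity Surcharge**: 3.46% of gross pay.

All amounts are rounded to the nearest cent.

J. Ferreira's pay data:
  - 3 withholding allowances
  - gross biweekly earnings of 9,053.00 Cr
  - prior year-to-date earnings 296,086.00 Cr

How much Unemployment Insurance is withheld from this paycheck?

93.55 Cr

Unemployment Insurance: cap 301,589.00 Cr − YTD 296,086.00 Cr = 5,503.00 Cr subject; 1.7% × 5,503.00 Cr = 93.55 Cr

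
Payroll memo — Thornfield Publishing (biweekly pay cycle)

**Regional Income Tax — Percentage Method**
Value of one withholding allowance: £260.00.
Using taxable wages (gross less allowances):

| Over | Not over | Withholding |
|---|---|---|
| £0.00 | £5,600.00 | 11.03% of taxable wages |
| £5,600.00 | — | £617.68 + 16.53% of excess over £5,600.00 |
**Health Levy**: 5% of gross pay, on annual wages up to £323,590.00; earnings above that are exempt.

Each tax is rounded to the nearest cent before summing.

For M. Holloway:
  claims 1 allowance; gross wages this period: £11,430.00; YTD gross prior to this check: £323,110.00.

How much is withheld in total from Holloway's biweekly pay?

£1,562.40

Regional Income Tax: taxable = £11,430.00 − 1×£260.00 = £11,170.00
  £617.68 + 16.53% × (£11,170.00 − £5,600.00) = £617.68 + 16.53% × £5,570.00 = £1,538.40
Health Levy: cap £323,590.00 − YTD £323,110.00 = £480.00 subject; 5% × £480.00 = £24.00
Total: £1,538.40 + £24.00 = £1,562.40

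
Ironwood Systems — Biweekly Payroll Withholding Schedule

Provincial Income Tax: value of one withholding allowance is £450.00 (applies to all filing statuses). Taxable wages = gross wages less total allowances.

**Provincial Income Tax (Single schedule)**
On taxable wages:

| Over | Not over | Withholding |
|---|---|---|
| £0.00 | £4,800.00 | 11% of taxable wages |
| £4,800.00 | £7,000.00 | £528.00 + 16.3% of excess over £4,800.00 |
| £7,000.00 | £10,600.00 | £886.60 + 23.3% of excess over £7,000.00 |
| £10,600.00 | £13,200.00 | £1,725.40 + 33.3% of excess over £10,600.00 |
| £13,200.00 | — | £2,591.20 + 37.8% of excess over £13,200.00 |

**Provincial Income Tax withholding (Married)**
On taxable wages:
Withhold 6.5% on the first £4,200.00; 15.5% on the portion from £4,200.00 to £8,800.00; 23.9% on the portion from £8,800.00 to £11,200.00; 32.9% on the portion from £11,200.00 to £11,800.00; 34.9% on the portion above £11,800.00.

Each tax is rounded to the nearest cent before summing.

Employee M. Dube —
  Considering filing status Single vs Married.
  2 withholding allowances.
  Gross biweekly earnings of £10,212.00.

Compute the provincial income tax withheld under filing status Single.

£1,425.30

Provincial Income Tax (Single): taxable = £10,212.00 − 2×£450.00 = £9,312.00
  £886.60 + 23.3% × (£9,312.00 − £7,000.00) = £886.60 + 23.3% × £2,312.00 = £1,425.30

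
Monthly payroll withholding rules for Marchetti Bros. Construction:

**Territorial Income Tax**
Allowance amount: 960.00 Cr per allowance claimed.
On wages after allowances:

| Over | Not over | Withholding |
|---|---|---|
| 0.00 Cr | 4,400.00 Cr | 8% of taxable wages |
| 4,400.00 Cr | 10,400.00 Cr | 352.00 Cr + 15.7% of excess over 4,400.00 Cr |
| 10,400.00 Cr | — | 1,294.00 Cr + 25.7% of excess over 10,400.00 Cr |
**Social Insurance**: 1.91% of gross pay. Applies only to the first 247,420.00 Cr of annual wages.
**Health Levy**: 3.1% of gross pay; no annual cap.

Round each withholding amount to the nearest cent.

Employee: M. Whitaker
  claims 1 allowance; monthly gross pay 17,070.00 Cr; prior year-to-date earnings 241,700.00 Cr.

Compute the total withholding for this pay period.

Territorial Income Tax: taxable = 17,070.00 Cr − 1×960.00 Cr = 16,110.00 Cr
  1,294.00 Cr + 25.7% × (16,110.00 Cr − 10,400.00 Cr) = 1,294.00 Cr + 25.7% × 5,710.00 Cr = 2,761.47 Cr
Social Insurance: cap 247,420.00 Cr − YTD 241,700.00 Cr = 5,720.00 Cr subject; 1.91% × 5,720.00 Cr = 109.25 Cr
Health Levy: 3.1% × 17,070.00 Cr = 529.17 Cr
Total: 2,761.47 Cr + 109.25 Cr + 529.17 Cr = 3,399.89 Cr

3,399.89 Cr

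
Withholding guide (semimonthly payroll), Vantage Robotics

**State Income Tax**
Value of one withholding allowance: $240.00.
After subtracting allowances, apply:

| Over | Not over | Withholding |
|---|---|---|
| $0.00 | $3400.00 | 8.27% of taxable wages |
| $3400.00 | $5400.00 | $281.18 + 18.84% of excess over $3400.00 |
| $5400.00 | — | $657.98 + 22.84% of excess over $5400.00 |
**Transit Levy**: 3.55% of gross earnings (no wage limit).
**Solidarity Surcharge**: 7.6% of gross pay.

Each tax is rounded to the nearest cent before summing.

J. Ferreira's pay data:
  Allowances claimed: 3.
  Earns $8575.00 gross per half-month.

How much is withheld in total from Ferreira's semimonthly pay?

$2174.81

State Income Tax: taxable = $8575.00 − 3×$240.00 = $7855.00
  $657.98 + 22.84% × ($7855.00 − $5400.00) = $657.98 + 22.84% × $2455.00 = $1218.70
Transit Levy: 3.55% × $8575.00 = $304.41
Solidarity Surcharge: 7.6% × $8575.00 = $651.70
Total: $1218.70 + $304.41 + $651.70 = $2174.81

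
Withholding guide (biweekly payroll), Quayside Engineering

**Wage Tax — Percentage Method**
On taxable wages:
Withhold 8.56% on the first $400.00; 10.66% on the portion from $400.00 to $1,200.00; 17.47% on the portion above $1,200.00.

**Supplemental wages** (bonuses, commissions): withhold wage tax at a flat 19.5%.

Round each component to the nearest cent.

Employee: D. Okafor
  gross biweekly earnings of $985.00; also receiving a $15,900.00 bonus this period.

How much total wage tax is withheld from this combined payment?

Wage Tax: taxable = $985.00
  $34.24 + 10.66% × ($985.00 − $400.00) = $34.24 + 10.66% × $585.00 = $96.60
Supplemental (19.5% flat on bonus): 19.5% × $15,900.00 = $3,100.50
Total wage tax: $96.60 + $3,100.50 = $3,197.10

$3,197.10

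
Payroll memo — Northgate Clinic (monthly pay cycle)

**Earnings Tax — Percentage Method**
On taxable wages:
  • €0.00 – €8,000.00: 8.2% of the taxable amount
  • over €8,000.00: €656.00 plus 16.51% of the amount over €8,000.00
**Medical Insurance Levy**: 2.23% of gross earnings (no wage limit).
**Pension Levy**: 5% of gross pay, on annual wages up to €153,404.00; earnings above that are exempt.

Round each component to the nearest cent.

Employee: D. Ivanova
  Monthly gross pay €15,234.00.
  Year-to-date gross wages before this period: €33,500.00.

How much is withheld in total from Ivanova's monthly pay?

Earnings Tax: taxable = €15,234.00
  €656.00 + 16.51% × (€15,234.00 − €8,000.00) = €656.00 + 16.51% × €7,234.00 = €1,850.33
Medical Insurance Levy: 2.23% × €15,234.00 = €339.72
Pension Levy: 5% × €15,234.00 = €761.70
Total: €1,850.33 + €339.72 + €761.70 = €2,951.75

€2,951.75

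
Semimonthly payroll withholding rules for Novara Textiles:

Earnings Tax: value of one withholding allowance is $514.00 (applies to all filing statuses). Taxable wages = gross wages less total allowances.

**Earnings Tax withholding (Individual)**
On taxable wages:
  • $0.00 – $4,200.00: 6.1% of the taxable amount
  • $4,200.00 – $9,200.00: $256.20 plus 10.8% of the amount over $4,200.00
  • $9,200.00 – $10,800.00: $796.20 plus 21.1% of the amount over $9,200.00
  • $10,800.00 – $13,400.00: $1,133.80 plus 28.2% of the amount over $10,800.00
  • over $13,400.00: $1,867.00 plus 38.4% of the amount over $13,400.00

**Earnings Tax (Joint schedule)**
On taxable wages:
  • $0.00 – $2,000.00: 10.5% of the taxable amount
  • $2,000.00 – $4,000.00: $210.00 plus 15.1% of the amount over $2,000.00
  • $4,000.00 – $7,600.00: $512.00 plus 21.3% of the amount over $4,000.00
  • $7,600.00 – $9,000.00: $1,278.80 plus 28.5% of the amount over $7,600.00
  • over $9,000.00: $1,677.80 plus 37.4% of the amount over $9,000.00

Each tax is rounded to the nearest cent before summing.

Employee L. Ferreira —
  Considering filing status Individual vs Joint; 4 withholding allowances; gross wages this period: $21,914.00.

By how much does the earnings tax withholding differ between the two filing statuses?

$1,391.82

Earnings Tax (Individual): taxable = $21,914.00 − 4×$514.00 = $19,858.00
  $1,867.00 + 38.4% × ($19,858.00 − $13,400.00) = $1,867.00 + 38.4% × $6,458.00 = $4,346.87
Earnings Tax (Joint): taxable = $21,914.00 − 4×$514.00 = $19,858.00
  $1,677.80 + 37.4% × ($19,858.00 − $9,000.00) = $1,677.80 + 37.4% × $10,858.00 = $5,738.69
Difference: |$4,346.87 − $5,738.69| = $1,391.82 (higher under Joint)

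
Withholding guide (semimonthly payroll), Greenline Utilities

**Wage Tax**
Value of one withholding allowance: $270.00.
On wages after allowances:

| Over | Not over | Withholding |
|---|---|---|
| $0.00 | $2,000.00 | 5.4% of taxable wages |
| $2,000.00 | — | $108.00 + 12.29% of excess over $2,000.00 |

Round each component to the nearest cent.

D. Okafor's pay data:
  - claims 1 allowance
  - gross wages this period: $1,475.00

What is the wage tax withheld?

$65.07

Wage Tax: taxable = $1,475.00 − 1×$270.00 = $1,205.00
  5.4% × $1,205.00 = $65.07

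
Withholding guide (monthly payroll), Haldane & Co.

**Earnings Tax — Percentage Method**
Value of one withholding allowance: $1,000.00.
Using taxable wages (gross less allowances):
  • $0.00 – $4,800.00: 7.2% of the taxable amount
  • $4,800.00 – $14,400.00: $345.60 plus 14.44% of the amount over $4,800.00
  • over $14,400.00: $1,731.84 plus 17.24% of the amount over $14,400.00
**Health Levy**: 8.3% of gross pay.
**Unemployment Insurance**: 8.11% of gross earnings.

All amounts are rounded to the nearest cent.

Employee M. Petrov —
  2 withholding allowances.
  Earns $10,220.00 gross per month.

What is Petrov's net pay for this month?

$7,703.45

Earnings Tax: taxable = $10,220.00 − 2×$1,000.00 = $8,220.00
  $345.60 + 14.44% × ($8,220.00 − $4,800.00) = $345.60 + 14.44% × $3,420.00 = $839.45
Health Levy: 8.3% × $10,220.00 = $848.26
Unemployment Insurance: 8.11% × $10,220.00 = $828.84
Total withheld: $839.45 + $848.26 + $828.84 = $2,516.55
Net pay: $10,220.00 − $2,516.55 = $7,703.45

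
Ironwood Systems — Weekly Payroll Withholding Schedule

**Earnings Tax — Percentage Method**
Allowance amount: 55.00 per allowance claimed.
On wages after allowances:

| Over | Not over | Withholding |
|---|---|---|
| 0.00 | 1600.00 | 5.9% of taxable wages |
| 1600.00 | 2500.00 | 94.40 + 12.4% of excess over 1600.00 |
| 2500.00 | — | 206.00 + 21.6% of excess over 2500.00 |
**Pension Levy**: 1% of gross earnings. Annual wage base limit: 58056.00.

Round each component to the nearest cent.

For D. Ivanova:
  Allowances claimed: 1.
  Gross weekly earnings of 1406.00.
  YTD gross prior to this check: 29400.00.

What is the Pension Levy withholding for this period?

14.06

Pension Levy: 1% × 1406.00 = 14.06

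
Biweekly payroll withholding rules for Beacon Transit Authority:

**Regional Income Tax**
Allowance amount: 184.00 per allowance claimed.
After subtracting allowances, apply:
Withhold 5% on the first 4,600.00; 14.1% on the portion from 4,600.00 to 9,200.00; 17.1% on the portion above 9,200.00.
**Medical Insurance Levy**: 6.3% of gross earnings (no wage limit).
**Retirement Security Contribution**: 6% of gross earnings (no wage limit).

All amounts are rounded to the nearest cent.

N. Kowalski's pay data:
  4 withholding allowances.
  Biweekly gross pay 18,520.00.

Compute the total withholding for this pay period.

Regional Income Tax: taxable = 18,520.00 − 4×184.00 = 17,784.00
  878.60 + 17.1% × (17,784.00 − 9,200.00) = 878.60 + 17.1% × 8,584.00 = 2,346.46
Medical Insurance Levy: 6.3% × 18,520.00 = 1,166.76
Retirement Security Contribution: 6% × 18,520.00 = 1,111.20
Total: 2,346.46 + 1,166.76 + 1,111.20 = 4,624.42

4,624.42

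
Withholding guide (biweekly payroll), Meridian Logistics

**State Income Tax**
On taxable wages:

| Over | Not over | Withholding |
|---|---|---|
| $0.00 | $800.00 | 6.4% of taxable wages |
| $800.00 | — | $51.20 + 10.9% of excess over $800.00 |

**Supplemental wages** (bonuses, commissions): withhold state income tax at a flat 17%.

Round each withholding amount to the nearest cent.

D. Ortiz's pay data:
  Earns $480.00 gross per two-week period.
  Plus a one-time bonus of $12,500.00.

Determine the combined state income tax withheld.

$2,155.72

State Income Tax: taxable = $480.00
  6.4% × $480.00 = $30.72
Supplemental (17% flat on bonus): 17% × $12,500.00 = $2,125.00
Total state income tax: $30.72 + $2,125.00 = $2,155.72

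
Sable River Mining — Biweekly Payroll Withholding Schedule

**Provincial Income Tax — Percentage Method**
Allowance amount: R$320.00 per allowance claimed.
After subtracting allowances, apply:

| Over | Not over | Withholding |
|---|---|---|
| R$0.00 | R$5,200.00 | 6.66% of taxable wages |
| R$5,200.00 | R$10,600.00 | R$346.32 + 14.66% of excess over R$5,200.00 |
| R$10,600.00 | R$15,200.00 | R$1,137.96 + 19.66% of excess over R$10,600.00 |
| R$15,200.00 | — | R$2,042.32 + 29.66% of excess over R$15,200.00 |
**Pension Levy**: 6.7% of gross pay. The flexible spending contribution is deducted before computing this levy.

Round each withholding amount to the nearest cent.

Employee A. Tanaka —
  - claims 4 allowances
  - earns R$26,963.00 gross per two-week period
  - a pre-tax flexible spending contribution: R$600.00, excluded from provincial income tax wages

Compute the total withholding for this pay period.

Provincial Income Tax: taxable = R$26,963.00 − R$600.00 − 4×R$320.00 = R$25,083.00
  R$2,042.32 + 29.66% × (R$25,083.00 − R$15,200.00) = R$2,042.32 + 29.66% × R$9,883.00 = R$4,973.62
Pension Levy: 6.7% × R$26,363.00 = R$1,766.32
Total: R$4,973.62 + R$1,766.32 = R$6,739.94

R$6,739.94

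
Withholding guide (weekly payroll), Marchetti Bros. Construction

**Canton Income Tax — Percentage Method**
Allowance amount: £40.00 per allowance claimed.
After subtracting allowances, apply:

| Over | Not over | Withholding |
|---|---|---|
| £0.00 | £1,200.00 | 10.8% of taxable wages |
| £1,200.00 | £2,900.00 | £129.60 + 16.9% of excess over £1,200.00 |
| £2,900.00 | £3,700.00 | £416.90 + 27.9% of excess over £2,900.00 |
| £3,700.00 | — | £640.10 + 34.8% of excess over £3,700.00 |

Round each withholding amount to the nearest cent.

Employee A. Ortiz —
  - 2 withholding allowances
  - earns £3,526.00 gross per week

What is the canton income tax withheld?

£569.23

Canton Income Tax: taxable = £3,526.00 − 2×£40.00 = £3,446.00
  £416.90 + 27.9% × (£3,446.00 − £2,900.00) = £416.90 + 27.9% × £546.00 = £569.23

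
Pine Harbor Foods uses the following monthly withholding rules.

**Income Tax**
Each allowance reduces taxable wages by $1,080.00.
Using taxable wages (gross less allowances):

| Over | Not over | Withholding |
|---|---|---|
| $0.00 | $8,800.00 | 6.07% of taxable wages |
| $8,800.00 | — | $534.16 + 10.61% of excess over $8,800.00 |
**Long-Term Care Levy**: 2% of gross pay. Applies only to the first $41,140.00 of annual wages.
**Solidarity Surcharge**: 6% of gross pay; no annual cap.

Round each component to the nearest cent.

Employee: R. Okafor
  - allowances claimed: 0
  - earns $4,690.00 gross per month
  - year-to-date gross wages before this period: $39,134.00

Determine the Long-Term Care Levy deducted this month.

Long-Term Care Levy: cap $41,140.00 − YTD $39,134.00 = $2,006.00 subject; 2% × $2,006.00 = $40.12

$40.12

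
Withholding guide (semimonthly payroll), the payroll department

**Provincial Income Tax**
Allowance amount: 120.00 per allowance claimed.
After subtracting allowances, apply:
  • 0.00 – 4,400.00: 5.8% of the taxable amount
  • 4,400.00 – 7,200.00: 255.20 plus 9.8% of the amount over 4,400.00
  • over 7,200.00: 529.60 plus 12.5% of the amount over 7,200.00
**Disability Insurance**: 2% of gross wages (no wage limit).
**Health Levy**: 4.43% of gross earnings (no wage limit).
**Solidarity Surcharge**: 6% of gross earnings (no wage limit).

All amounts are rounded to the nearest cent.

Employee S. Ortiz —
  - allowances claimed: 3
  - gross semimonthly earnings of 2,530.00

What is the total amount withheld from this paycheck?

Provincial Income Tax: taxable = 2,530.00 − 3×120.00 = 2,170.00
  5.8% × 2,170.00 = 125.86
Disability Insurance: 2% × 2,530.00 = 50.60
Health Levy: 4.43% × 2,530.00 = 112.08
Solidarity Surcharge: 6% × 2,530.00 = 151.80
Total: 125.86 + 50.60 + 112.08 + 151.80 = 440.34

440.34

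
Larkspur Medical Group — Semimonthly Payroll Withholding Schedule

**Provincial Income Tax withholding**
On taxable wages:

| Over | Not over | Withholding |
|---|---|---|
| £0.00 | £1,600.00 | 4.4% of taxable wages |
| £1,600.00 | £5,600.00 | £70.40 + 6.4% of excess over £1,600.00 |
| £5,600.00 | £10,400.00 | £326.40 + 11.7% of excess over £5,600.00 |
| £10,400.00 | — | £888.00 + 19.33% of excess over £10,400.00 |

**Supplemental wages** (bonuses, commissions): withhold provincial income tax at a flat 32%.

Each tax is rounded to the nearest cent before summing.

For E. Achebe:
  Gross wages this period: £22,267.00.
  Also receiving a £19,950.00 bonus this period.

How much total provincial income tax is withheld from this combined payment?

Provincial Income Tax: taxable = £22,267.00
  £888.00 + 19.33% × (£22,267.00 − £10,400.00) = £888.00 + 19.33% × £11,867.00 = £3,181.89
Supplemental (32% flat on bonus): 32% × £19,950.00 = £6,384.00
Total provincial income tax: £3,181.89 + £6,384.00 = £9,565.89

£9,565.89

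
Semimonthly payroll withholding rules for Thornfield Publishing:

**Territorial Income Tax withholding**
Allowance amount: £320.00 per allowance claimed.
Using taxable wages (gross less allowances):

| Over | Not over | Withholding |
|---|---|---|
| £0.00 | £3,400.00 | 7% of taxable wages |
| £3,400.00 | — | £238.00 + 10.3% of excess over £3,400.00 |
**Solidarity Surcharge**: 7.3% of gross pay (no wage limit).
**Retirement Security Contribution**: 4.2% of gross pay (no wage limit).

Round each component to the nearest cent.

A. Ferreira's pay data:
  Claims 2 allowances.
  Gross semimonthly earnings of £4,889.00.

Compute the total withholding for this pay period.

£887.69

Territorial Income Tax: taxable = £4,889.00 − 2×£320.00 = £4,249.00
  £238.00 + 10.3% × (£4,249.00 − £3,400.00) = £238.00 + 10.3% × £849.00 = £325.45
Solidarity Surcharge: 7.3% × £4,889.00 = £356.90
Retirement Security Contribution: 4.2% × £4,889.00 = £205.34
Total: £325.45 + £356.90 + £205.34 = £887.69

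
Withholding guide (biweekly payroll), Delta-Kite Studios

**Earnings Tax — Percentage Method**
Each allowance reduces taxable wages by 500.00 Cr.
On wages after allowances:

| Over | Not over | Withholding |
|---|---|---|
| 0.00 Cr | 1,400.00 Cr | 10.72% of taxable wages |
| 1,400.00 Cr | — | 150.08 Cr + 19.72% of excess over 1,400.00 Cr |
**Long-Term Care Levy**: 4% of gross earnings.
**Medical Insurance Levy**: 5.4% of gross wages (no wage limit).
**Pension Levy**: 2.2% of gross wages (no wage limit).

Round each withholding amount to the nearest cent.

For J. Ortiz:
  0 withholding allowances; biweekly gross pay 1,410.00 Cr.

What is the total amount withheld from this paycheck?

Earnings Tax: taxable = 1,410.00 Cr
  150.08 Cr + 19.72% × (1,410.00 Cr − 1,400.00 Cr) = 150.08 Cr + 19.72% × 10.00 Cr = 152.05 Cr
Long-Term Care Levy: 4% × 1,410.00 Cr = 56.40 Cr
Medical Insurance Levy: 5.4% × 1,410.00 Cr = 76.14 Cr
Pension Levy: 2.2% × 1,410.00 Cr = 31.02 Cr
Total: 152.05 Cr + 56.40 Cr + 76.14 Cr + 31.02 Cr = 315.61 Cr

315.61 Cr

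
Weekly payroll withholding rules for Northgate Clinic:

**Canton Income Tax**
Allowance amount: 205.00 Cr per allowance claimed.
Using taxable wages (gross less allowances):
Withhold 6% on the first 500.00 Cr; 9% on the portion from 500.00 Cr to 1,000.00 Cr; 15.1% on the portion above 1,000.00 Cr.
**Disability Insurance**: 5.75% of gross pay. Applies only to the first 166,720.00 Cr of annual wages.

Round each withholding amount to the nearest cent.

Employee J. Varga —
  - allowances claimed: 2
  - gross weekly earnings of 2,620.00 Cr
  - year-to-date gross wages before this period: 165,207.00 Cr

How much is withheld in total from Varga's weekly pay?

Canton Income Tax: taxable = 2,620.00 Cr − 2×205.00 Cr = 2,210.00 Cr
  75.00 Cr + 15.1% × (2,210.00 Cr − 1,000.00 Cr) = 75.00 Cr + 15.1% × 1,210.00 Cr = 257.71 Cr
Disability Insurance: cap 166,720.00 Cr − YTD 165,207.00 Cr = 1,513.00 Cr subject; 5.75% × 1,513.00 Cr = 87.00 Cr
Total: 257.71 Cr + 87.00 Cr = 344.71 Cr

344.71 Cr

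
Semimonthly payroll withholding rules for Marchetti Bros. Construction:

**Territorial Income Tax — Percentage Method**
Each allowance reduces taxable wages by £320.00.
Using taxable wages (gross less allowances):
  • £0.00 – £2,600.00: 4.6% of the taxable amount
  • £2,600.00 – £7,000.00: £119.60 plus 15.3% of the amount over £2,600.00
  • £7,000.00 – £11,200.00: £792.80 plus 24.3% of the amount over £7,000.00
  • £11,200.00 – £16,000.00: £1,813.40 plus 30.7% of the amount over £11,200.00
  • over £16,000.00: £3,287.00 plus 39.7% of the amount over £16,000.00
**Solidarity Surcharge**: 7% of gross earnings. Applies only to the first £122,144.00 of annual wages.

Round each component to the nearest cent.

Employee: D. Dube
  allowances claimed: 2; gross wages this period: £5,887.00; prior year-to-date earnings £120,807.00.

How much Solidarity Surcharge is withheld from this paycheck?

£93.59

Solidarity Surcharge: cap £122,144.00 − YTD £120,807.00 = £1,337.00 subject; 7% × £1,337.00 = £93.59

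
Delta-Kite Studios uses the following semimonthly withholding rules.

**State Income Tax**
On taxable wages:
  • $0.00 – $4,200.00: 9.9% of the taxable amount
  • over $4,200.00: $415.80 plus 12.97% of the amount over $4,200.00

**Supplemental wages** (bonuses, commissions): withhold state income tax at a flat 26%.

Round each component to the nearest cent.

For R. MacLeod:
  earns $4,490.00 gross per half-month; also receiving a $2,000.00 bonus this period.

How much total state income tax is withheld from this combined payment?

State Income Tax: taxable = $4,490.00
  $415.80 + 12.97% × ($4,490.00 − $4,200.00) = $415.80 + 12.97% × $290.00 = $453.41
Supplemental (26% flat on bonus): 26% × $2,000.00 = $520.00
Total state income tax: $453.41 + $520.00 = $973.41

$973.41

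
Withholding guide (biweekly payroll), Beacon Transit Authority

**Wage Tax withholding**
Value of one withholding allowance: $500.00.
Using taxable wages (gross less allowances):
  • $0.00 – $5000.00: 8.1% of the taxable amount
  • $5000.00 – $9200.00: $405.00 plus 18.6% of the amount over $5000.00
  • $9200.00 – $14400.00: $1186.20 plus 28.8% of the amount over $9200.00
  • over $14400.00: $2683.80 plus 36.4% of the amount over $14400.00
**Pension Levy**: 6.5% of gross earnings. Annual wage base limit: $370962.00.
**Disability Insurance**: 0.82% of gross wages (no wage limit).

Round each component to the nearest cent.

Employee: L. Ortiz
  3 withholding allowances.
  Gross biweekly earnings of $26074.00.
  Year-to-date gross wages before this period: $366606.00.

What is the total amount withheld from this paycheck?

$6884.09

Wage Tax: taxable = $26074.00 − 3×$500.00 = $24574.00
  $2683.80 + 36.4% × ($24574.00 − $14400.00) = $2683.80 + 36.4% × $10174.00 = $6387.14
Pension Levy: cap $370962.00 − YTD $366606.00 = $4356.00 subject; 6.5% × $4356.00 = $283.14
Disability Insurance: 0.82% × $26074.00 = $213.81
Total: $6387.14 + $283.14 + $213.81 = $6884.09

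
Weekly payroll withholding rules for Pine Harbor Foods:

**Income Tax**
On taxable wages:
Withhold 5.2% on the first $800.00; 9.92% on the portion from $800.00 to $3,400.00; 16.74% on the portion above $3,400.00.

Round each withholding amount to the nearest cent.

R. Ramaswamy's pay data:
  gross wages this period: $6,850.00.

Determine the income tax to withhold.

$877.05

Income Tax: taxable = $6,850.00
  $299.52 + 16.74% × ($6,850.00 − $3,400.00) = $299.52 + 16.74% × $3,450.00 = $877.05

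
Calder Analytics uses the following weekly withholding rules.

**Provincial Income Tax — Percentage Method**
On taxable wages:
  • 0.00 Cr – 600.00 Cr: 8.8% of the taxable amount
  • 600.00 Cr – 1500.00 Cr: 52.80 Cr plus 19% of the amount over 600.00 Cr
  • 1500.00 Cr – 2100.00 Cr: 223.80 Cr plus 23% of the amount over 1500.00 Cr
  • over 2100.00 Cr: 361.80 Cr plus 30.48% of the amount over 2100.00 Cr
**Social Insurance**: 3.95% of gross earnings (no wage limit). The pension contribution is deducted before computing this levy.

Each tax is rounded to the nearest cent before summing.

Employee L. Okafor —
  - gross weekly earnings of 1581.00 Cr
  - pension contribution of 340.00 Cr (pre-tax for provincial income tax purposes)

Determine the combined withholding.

Provincial Income Tax: taxable = 1581.00 Cr − 340.00 Cr = 1241.00 Cr
  52.80 Cr + 19% × (1241.00 Cr − 600.00 Cr) = 52.80 Cr + 19% × 641.00 Cr = 174.59 Cr
Social Insurance: 3.95% × 1241.00 Cr = 49.02 Cr
Total: 174.59 Cr + 49.02 Cr = 223.61 Cr

223.61 Cr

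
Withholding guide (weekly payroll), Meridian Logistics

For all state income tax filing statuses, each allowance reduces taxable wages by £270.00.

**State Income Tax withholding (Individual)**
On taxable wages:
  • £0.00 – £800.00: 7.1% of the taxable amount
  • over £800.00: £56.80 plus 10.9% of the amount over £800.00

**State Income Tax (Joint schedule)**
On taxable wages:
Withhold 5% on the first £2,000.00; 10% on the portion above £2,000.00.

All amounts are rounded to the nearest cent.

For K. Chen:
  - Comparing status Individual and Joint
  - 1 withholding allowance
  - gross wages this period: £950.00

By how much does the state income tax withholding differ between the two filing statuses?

£14.28

State Income Tax (Individual): taxable = £950.00 − 1×£270.00 = £680.00
  7.1% × £680.00 = £48.28
State Income Tax (Joint): taxable = £950.00 − 1×£270.00 = £680.00
  5% × £680.00 = £34.00
Difference: |£48.28 − £34.00| = £14.28 (higher under Individual)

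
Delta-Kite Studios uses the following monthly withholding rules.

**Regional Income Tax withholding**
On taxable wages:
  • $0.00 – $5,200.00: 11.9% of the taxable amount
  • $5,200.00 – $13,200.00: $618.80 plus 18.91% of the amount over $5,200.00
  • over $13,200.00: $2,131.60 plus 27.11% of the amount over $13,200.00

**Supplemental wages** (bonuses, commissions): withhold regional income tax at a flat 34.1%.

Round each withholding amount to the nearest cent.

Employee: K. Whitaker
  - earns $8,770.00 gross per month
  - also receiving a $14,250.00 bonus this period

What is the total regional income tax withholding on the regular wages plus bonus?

$6,153.14

Regional Income Tax: taxable = $8,770.00
  $618.80 + 18.91% × ($8,770.00 − $5,200.00) = $618.80 + 18.91% × $3,570.00 = $1,293.89
Supplemental (34.1% flat on bonus): 34.1% × $14,250.00 = $4,859.25
Total regional income tax: $1,293.89 + $4,859.25 = $6,153.14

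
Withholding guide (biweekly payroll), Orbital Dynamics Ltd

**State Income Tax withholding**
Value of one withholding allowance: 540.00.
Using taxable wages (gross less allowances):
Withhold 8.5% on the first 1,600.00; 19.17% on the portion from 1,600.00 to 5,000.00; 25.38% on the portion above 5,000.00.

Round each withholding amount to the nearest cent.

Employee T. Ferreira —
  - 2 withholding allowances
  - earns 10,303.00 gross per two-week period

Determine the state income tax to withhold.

1,859.58

State Income Tax: taxable = 10,303.00 − 2×540.00 = 9,223.00
  787.78 + 25.38% × (9,223.00 − 5,000.00) = 787.78 + 25.38% × 4,223.00 = 1,859.58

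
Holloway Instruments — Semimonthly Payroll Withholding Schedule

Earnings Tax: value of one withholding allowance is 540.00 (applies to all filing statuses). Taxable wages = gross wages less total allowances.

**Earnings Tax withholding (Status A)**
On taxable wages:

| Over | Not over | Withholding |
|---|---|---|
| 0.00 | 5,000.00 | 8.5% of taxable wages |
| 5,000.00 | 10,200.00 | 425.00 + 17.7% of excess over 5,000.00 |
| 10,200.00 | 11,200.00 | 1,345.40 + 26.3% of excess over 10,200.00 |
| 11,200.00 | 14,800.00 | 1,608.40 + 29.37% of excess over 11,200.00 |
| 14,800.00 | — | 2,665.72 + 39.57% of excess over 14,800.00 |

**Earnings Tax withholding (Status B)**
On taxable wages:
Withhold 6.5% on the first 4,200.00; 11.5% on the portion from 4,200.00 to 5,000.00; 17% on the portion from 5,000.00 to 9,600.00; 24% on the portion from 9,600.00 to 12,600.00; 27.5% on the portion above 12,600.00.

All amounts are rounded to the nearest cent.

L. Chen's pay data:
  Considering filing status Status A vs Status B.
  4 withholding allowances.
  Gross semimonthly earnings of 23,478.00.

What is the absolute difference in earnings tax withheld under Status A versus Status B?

980.44

Earnings Tax (Status A): taxable = 23,478.00 − 4×540.00 = 21,318.00
  2,665.72 + 39.57% × (21,318.00 − 14,800.00) = 2,665.72 + 39.57% × 6,518.00 = 5,244.89
Earnings Tax (Status B): taxable = 23,478.00 − 4×540.00 = 21,318.00
  1,867.00 + 27.5% × (21,318.00 − 12,600.00) = 1,867.00 + 27.5% × 8,718.00 = 4,264.45
Difference: |5,244.89 − 4,264.45| = 980.44 (higher under Status A)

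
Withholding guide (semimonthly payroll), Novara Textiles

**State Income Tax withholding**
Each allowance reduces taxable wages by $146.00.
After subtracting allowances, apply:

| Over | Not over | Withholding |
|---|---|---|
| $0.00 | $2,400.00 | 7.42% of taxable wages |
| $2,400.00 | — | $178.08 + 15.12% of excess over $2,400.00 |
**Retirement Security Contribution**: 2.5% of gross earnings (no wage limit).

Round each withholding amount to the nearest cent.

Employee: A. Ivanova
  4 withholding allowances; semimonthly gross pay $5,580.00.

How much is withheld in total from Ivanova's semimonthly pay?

$710.10

State Income Tax: taxable = $5,580.00 − 4×$146.00 = $4,996.00
  $178.08 + 15.12% × ($4,996.00 − $2,400.00) = $178.08 + 15.12% × $2,596.00 = $570.60
Retirement Security Contribution: 2.5% × $5,580.00 = $139.50
Total: $570.60 + $139.50 = $710.10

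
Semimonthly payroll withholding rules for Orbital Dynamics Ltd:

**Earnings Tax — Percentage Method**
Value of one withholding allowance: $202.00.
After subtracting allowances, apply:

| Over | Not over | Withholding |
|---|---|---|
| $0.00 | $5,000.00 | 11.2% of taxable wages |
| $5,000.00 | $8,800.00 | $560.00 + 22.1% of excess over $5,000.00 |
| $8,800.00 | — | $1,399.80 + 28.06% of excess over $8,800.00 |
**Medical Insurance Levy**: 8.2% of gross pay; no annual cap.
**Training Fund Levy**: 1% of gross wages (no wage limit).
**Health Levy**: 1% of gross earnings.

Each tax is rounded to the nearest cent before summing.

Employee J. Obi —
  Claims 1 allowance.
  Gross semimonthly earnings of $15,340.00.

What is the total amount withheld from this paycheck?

$4,742.92

Earnings Tax: taxable = $15,340.00 − 1×$202.00 = $15,138.00
  $1,399.80 + 28.06% × ($15,138.00 − $8,800.00) = $1,399.80 + 28.06% × $6,338.00 = $3,178.24
Medical Insurance Levy: 8.2% × $15,340.00 = $1,257.88
Training Fund Levy: 1% × $15,340.00 = $153.40
Health Levy: 1% × $15,340.00 = $153.40
Total: $3,178.24 + $1,257.88 + $153.40 + $153.40 = $4,742.92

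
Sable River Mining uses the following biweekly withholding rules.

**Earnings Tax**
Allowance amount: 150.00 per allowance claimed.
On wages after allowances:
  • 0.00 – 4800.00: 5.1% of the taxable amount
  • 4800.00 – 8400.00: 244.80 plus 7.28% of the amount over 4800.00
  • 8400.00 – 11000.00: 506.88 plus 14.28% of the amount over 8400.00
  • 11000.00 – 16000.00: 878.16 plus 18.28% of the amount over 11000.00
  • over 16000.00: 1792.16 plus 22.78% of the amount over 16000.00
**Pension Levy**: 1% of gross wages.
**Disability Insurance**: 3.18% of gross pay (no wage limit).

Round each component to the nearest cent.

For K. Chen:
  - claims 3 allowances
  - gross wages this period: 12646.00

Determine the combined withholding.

Earnings Tax: taxable = 12646.00 − 3×150.00 = 12196.00
  878.16 + 18.28% × (12196.00 − 11000.00) = 878.16 + 18.28% × 1196.00 = 1096.79
Pension Levy: 1% × 12646.00 = 126.46
Disability Insurance: 3.18% × 12646.00 = 402.14
Total: 1096.79 + 126.46 + 402.14 = 1625.39

1625.39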